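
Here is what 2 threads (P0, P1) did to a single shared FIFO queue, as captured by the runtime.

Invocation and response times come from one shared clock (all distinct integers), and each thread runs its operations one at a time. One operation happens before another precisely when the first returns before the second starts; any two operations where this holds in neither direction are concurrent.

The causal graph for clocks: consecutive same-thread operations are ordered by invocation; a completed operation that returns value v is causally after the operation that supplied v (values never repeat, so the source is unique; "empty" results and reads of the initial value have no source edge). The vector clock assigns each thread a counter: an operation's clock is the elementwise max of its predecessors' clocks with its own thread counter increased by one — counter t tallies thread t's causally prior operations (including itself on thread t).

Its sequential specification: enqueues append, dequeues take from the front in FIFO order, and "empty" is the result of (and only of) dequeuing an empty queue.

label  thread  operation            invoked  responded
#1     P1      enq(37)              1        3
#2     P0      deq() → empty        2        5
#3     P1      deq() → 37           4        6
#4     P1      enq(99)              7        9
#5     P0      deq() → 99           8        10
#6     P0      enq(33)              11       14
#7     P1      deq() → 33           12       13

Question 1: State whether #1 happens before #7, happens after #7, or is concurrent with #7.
#1 spans [1,3], #7 spans [12,13]
resp(#1)=3 < inv(#7)=12

before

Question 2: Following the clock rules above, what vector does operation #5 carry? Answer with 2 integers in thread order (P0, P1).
#1, invoked 1, has no incoming edges; only P1's bump applies → (0, 1)
#2, invoked 2, has no incoming edges; only P0's bump applies → (1, 0)
invoked at 4, #3 merges VC(#1)=(0, 1) and bumps P1's slot → (0, 2)
invoked at 7, #4 merges VC(#3)=(0, 2) and bumps P1's slot → (0, 3)
invoked at 8, #5 merges VC(#2)=(1, 0), VC(#4)=(0, 3) and bumps P0's slot → (2, 3)
invoked at 11, #6 merges VC(#5)=(2, 3) and bumps P0's slot → (3, 3)
invoked at 12, #7 merges VC(#4)=(0, 3), VC(#6)=(3, 3) and bumps P1's slot → (3, 4)
target: VC(#5) = (2, 3)

(2, 3)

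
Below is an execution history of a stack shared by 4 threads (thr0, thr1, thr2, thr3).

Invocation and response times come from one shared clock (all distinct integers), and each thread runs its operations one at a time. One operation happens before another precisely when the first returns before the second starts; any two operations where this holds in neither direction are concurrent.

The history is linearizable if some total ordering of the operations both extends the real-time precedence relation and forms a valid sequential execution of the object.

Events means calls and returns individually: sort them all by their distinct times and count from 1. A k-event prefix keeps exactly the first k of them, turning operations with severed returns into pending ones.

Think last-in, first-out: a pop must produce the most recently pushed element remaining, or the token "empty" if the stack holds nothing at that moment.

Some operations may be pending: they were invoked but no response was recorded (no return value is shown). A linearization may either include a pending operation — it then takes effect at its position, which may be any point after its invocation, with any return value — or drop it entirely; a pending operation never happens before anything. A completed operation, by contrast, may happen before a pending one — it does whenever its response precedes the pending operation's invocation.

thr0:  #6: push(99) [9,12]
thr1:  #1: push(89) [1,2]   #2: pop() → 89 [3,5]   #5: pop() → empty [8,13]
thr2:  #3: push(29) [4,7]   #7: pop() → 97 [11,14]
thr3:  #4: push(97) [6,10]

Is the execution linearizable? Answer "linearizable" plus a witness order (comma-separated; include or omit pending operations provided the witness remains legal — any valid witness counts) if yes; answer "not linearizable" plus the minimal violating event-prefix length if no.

through event 12 a valid linearization exists; event 13 (#5 responding at time 13) ends that
all 14 real-time-respecting orders fail — 6 completed stack operations, no legal replay
include/drop combinations of the 1 pending operation (#7) were all tried; none helps
e.g. #1, #2, #3, #4, #5, #6 (pending dropped): illegal at step 5, since #5 pop() → empty cannot apply there
e.g. #1, #2, #3, #4, #6, #5 (pending dropped): illegal at step 6, since #5 pop() → empty cannot apply there

not linearizable — minimal violating prefix: 13 events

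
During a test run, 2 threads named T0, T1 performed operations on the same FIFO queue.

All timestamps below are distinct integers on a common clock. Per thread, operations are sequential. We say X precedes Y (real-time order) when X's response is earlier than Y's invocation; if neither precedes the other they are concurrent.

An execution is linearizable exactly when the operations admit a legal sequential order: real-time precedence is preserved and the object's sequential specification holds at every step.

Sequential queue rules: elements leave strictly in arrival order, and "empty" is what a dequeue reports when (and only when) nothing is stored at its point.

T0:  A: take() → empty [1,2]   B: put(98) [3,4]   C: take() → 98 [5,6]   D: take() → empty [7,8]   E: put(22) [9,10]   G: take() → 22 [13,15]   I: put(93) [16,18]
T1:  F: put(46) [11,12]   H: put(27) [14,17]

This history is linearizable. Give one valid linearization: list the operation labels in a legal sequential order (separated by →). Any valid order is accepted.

A → B → C → D → E → F → G → H → I

1. A take() → empty, leaving queue <>
2. B put(98), leaving queue <98>
3. C take() → 98, leaving queue <>
4. D take() → empty, leaving queue <>
5. E put(22), leaving queue <22>
6. F put(46), leaving queue <22,46>
7. G take() → 22, leaving queue <46>
8. H put(27), leaving queue <46,27>
9. I put(93), leaving queue <46,27,93>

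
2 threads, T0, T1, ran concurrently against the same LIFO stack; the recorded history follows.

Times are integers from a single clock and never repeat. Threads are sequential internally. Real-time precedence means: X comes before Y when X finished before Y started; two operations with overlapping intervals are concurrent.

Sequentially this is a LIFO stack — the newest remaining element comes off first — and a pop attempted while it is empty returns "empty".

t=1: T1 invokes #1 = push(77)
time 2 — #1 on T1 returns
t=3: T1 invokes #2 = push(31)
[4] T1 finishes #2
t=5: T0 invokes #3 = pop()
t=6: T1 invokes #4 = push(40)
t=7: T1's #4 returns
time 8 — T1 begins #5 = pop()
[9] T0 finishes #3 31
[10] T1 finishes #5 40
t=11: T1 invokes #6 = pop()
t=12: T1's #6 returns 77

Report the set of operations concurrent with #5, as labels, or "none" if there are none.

#3

#5 spans [8,10]; an op avoiding the whole window 8..10 is ordered, any other is concurrent
#1 [1,2]: before
#2 [3,4]: before
#3 [5,9]: concurrent
#4 [6,7]: before
#6 [11,12]: after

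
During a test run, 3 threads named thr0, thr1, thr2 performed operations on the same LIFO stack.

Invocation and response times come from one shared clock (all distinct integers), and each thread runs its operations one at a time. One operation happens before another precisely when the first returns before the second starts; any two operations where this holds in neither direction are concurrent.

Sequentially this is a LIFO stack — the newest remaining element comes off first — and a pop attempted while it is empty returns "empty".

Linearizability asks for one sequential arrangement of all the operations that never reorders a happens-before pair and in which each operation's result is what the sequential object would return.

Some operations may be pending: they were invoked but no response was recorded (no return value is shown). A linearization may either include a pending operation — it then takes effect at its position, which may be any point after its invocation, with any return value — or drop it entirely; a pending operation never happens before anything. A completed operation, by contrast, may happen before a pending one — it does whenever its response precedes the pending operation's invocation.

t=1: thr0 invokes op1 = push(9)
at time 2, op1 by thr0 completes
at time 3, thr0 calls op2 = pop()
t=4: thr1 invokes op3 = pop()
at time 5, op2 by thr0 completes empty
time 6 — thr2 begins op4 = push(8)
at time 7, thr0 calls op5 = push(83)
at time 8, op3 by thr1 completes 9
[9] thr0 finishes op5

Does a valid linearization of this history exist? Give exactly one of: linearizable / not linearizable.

linearizable

one valid linearization: op1, op3, op2, op4, op5
step 1: op1 push(9) — stack <9>
step 2: op3 pop() → 9 — stack <>
step 3: op2 pop() → empty — stack <>
step 4: op4 push(8) (pending, included) — stack <8>
step 5: op5 push(83) — stack <8,83>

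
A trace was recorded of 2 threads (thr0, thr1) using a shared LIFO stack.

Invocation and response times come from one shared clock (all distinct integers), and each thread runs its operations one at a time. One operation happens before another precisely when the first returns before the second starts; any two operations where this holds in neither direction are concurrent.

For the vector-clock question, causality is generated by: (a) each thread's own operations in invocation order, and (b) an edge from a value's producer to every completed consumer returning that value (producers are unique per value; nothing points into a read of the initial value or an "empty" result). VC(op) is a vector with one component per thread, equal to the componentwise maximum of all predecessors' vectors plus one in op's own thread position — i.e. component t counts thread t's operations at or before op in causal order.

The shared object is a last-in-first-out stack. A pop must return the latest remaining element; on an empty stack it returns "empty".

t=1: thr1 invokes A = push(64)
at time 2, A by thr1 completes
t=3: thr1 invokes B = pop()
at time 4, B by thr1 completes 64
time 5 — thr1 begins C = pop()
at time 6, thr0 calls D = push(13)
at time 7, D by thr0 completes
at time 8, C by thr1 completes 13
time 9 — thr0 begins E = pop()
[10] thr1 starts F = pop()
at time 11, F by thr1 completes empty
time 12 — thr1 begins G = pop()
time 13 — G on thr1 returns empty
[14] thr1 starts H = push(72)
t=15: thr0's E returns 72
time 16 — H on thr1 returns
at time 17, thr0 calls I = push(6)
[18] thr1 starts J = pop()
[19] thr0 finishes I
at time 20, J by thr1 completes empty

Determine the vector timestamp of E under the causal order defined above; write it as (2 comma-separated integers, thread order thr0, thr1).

(2, 6)

root op A, invoked 1: fresh clock plus thr1's own tick → (0, 1)
root op D, invoked 6: fresh clock plus thr0's own tick → (1, 0)
VC(B, invoked at 3): max of VC(A)=(0, 1), then +1 on thread thr1 → (0, 2)
VC(C, invoked at 5): max of VC(B)=(0, 2), VC(D)=(1, 0), then +1 on thread thr1 → (1, 3)
VC(F, invoked at 10): max of VC(C)=(1, 3), then +1 on thread thr1 → (1, 4)
VC(G, invoked at 12): max of VC(F)=(1, 4), then +1 on thread thr1 → (1, 5)
VC(H, invoked at 14): max of VC(G)=(1, 5), then +1 on thread thr1 → (1, 6)
VC(J, invoked at 18): max of VC(H)=(1, 6), then +1 on thread thr1 → (1, 7)
VC(E, invoked at 9): max of VC(D)=(1, 0), VC(H)=(1, 6), then +1 on thread thr0 → (2, 6)
VC(I, invoked at 17): max of VC(E)=(2, 6), then +1 on thread thr0 → (3, 6)
target: VC(E) = (2, 6)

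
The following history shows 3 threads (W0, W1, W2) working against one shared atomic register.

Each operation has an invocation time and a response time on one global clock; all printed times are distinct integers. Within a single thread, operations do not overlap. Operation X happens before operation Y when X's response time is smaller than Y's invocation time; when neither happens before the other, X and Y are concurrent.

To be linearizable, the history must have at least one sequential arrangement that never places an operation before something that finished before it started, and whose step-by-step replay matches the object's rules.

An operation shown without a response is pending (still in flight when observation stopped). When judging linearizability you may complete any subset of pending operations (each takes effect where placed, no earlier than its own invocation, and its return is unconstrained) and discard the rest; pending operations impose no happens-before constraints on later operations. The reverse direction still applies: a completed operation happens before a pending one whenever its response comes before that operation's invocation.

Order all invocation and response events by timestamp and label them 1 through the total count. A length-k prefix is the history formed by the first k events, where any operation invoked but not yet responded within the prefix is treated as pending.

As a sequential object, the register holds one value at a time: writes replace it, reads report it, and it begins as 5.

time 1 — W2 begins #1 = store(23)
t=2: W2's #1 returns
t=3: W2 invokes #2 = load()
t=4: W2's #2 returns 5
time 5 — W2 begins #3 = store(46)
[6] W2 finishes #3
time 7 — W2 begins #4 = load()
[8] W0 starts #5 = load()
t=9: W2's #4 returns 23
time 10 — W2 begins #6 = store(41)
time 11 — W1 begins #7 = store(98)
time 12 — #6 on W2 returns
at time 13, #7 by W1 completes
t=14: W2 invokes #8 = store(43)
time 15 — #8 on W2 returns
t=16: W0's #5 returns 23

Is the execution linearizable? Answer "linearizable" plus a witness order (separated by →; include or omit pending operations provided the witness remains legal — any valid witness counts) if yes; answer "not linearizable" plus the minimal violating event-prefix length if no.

the violation lands at event 4, #2's response at time 4: events 1..3 linearize, events 1..4 do not
exhaustive check: the 2 completed atomic register ops admit one real-time order; illegal
e.g. #1, #2: illegal at step 2, since #2 load() → 5 cannot apply there

not linearizable — minimal violating prefix: 4 events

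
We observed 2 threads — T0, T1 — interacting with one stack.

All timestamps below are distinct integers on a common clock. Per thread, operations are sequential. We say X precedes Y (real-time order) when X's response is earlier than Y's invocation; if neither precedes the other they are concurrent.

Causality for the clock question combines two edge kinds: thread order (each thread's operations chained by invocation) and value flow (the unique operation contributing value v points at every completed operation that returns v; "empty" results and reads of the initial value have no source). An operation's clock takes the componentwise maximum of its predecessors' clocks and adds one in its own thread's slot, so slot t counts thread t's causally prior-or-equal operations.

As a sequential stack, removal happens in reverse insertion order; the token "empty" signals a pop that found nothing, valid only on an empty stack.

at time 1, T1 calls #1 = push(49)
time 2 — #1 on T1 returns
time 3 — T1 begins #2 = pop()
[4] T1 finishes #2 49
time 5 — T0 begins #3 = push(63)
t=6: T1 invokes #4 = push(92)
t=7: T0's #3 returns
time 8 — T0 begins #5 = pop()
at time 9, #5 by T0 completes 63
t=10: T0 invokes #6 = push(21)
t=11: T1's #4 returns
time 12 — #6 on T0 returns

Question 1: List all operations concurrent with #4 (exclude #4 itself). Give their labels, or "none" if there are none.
#3, #5, #6

#4 runs from 6 to 11; window-overlapping ops are concurrent
#1 [1,2]: before
#2 [3,4]: before
#3 [5,7]: concurrent
#5 [8,9]: concurrent
#6 [10,12]: concurrent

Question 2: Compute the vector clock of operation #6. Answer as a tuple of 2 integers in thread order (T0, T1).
(3, 0)

root op #1, invoked 1: fresh clock plus T1's own tick → (0, 1)
root op #3, invoked 5: fresh clock plus T0's own tick → (1, 0)
invoked at 3, #2 merges VC(#1)=(0, 1) and bumps T1's slot → (0, 2)
invoked at 8, #5 merges VC(#3)=(1, 0) and bumps T0's slot → (2, 0)
invoked at 6, #4 merges VC(#2)=(0, 2) and bumps T1's slot → (0, 3)
invoked at 10, #6 merges VC(#5)=(2, 0) and bumps T0's slot → (3, 0)
target: VC(#6) = (3, 0)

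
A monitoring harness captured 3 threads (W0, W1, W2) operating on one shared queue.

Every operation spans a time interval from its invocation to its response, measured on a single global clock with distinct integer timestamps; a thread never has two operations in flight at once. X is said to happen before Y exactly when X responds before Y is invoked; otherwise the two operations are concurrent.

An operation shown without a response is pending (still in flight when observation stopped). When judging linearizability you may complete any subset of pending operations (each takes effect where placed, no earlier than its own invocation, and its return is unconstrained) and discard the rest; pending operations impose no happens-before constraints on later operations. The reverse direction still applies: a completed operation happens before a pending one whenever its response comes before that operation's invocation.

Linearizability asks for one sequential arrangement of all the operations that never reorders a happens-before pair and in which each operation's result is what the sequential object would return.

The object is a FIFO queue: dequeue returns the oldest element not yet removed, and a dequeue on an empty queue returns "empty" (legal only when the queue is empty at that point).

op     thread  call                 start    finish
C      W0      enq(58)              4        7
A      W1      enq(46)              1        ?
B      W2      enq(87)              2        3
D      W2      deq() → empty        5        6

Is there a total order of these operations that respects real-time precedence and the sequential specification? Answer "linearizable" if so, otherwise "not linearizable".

not linearizable

the violation lands at event 6, D's response at time 6: events 1..5 linearize, events 1..6 do not
a single order respects real time; the 2 completed queue operations fail replay along it
include/drop combinations of the 2 pending operations (A, C) were all tried; none helps
for example B, D (pending dropped) fails at step 2: D deq() → empty is not legal there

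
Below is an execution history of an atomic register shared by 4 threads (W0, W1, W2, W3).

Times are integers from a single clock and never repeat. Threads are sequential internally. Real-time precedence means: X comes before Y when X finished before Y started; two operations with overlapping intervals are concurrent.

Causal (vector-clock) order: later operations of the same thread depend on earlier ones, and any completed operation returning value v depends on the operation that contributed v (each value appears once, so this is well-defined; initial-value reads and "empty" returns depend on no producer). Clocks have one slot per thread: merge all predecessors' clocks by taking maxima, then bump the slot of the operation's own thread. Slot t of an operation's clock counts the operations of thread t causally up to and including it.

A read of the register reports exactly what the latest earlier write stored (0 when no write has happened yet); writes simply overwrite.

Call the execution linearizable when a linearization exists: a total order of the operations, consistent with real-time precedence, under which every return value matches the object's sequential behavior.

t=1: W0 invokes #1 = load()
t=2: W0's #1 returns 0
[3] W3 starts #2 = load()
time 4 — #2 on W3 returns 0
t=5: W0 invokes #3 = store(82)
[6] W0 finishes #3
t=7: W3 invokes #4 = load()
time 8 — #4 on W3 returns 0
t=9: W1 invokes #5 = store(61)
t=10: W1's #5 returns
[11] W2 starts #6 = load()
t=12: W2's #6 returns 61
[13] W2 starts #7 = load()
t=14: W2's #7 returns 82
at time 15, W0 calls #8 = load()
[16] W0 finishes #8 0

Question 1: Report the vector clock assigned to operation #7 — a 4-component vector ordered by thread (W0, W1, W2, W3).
#2 (invocation 3): nothing precedes it; W3's component alone gives (0, 0, 0, 1)
#5 (invocation 9): nothing precedes it; W1's component alone gives (0, 1, 0, 0)
#1 (invocation 1): nothing precedes it; W0's component alone gives (1, 0, 0, 0)
invoked at 7, #4 merges VC(#2)=(0, 0, 0, 1) and bumps W3's slot → (0, 0, 0, 2)
invoked at 11, #6 merges VC(#5)=(0, 1, 0, 0) and bumps W2's slot → (0, 1, 1, 0)
invoked at 5, #3 merges VC(#1)=(1, 0, 0, 0) and bumps W0's slot → (2, 0, 0, 0)
invoked at 15, #8 merges VC(#3)=(2, 0, 0, 0) and bumps W0's slot → (3, 0, 0, 0)
invoked at 13, #7 merges VC(#3)=(2, 0, 0, 0), VC(#6)=(0, 1, 1, 0) and bumps W2's slot → (2, 1, 2, 0)
target: VC(#7) = (2, 1, 2, 0)

(2, 1, 2, 0)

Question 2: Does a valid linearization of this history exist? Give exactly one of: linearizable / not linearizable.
the violation lands at event 8, #4's response at time 8: events 1..7 linearize, events 1..8 do not
exactly one order of the 4 completed ops respects real time; the atomic register replay fails
take #1, #2, #3, #4: step 4 already fails, because #4 load() → 0 cannot occur there

not linearizable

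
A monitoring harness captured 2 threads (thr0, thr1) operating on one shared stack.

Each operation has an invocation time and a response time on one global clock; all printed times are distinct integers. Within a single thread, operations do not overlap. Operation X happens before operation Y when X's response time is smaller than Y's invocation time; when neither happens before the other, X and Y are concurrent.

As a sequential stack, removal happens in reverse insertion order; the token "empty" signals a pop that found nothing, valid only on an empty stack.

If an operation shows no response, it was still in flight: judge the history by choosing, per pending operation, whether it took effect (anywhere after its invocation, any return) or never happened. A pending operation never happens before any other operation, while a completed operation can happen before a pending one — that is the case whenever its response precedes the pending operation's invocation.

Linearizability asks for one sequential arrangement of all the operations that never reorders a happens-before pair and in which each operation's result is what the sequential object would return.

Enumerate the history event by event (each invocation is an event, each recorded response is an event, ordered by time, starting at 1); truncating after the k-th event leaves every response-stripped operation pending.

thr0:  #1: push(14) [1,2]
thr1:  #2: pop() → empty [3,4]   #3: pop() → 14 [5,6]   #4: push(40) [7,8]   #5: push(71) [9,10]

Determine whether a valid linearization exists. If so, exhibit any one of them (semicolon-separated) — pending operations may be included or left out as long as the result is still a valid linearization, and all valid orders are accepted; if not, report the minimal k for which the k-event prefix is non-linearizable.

already the first 4 events (up to #2's response at time 4) admit no linearization; the first 3 still do
exhaustive check: the 2 completed stack ops admit one real-time order; illegal
for example #1, #2 fails at step 2: #2 pop() → empty is not legal there

not linearizable — minimal violating prefix: 4 events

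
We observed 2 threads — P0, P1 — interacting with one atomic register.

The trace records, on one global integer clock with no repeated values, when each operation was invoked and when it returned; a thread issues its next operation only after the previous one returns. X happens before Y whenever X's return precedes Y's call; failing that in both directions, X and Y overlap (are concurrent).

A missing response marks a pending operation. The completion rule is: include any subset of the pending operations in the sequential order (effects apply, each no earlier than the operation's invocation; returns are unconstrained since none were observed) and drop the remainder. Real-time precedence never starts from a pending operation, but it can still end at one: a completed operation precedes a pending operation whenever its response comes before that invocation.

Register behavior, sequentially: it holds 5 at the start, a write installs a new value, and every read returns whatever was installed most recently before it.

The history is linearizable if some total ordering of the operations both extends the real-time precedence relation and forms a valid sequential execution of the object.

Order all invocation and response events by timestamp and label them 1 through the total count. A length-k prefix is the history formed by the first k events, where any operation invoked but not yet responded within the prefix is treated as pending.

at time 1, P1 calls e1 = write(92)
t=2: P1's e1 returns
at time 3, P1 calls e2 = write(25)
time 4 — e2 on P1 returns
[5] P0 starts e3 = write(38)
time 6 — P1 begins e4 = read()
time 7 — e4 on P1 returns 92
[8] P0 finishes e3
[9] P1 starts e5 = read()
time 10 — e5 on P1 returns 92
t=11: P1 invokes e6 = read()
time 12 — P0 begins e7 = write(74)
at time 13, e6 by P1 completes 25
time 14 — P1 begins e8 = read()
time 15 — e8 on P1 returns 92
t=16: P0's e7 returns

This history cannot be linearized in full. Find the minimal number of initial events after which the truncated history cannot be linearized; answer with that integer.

events 1..6 are linearizable, e.g. via e1, e2:
after step 1 (e1 write(92)): value 92
after step 2 (e2 write(25)): value 25
event 7 — e4's response, time 7 — after it, nothing linearizes
including or dropping the 1 pending operation (e3) in any combination fails
one such order, e1, e2, e4 (pending dropped), breaks at step 3 where e4 read() → 92 is illegal

7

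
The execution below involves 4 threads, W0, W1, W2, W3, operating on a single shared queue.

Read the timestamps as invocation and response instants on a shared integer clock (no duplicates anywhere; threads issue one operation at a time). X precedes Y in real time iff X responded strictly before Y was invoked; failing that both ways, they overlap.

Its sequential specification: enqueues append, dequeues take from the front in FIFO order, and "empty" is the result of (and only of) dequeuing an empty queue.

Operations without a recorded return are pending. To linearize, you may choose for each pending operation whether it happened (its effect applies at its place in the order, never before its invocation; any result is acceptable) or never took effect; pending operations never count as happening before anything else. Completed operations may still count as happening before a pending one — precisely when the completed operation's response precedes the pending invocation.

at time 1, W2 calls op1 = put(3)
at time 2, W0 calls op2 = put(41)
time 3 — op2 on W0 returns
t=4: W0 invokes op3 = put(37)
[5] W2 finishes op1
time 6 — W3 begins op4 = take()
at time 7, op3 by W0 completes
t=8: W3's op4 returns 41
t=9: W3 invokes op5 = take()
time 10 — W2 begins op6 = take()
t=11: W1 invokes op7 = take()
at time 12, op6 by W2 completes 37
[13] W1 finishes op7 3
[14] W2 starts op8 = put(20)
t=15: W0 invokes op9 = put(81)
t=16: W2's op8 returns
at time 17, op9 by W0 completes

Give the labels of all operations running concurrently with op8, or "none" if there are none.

op8 spans [14,16]: anything still running between times 14 and 16 counts as concurrent
op1 [1,5]: before
op2 [2,3]: before
op3 [4,7]: before
op4 [6,8]: before
op5 [9,…): concurrent
op6 [10,12]: before
op7 [11,13]: before
op9 [15,17]: concurrent

op5, op9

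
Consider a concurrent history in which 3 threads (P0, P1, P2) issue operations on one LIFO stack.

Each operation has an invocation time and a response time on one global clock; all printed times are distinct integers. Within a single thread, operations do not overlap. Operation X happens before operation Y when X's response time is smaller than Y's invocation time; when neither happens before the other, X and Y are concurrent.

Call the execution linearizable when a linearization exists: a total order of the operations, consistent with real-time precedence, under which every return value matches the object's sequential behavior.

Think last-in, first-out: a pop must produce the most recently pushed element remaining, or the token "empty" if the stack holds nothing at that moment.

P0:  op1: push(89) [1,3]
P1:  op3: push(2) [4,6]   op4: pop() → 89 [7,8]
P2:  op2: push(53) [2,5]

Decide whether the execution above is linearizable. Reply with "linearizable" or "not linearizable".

prefix check: 1..7 passes, 1..8 fails once op4's time-8 response joins
no legal order exists: 3 real-time-consistent candidates over 4 completed LIFO stack operations, all rejected
one such order, op1, op2, op3, op4, breaks at step 4 where op4 pop() → 89 is illegal
one such order, op1, op3, op2, op4, breaks at step 4 where op4 pop() → 89 is illegal

not linearizable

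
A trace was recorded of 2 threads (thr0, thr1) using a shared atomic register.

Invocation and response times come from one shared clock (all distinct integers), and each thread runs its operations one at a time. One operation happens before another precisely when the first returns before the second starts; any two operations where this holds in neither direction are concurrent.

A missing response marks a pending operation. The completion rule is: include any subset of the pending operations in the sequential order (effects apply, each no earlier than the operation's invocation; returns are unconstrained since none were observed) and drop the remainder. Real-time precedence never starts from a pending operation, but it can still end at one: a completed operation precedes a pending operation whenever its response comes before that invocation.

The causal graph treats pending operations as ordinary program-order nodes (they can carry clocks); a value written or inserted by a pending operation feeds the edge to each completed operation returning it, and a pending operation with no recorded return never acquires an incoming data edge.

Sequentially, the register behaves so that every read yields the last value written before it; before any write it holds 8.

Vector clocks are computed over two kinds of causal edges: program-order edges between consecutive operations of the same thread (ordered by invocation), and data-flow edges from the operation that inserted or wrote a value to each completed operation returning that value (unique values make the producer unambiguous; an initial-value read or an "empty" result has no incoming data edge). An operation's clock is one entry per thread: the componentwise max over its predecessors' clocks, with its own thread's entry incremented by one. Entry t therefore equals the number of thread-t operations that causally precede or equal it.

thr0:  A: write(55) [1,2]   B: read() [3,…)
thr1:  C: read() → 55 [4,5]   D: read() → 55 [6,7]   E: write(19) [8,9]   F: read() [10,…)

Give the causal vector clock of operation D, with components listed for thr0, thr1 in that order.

(1, 2)

A (invocation 1): nothing precedes it; thr0's component alone gives (1, 0)
VC(C, invoked at 4): max of VC(A)=(1, 0), then +1 on thread thr1 → (1, 1)
VC(B, invoked at 3): max of VC(A)=(1, 0), then +1 on thread thr0 → (2, 0)
VC(D, invoked at 6): max of VC(A)=(1, 0), VC(C)=(1, 1), then +1 on thread thr1 → (1, 2)
VC(E, invoked at 8): max of VC(D)=(1, 2), then +1 on thread thr1 → (1, 3)
VC(F, invoked at 10): max of VC(E)=(1, 3), then +1 on thread thr1 → (1, 4)
target: VC(D) = (1, 2)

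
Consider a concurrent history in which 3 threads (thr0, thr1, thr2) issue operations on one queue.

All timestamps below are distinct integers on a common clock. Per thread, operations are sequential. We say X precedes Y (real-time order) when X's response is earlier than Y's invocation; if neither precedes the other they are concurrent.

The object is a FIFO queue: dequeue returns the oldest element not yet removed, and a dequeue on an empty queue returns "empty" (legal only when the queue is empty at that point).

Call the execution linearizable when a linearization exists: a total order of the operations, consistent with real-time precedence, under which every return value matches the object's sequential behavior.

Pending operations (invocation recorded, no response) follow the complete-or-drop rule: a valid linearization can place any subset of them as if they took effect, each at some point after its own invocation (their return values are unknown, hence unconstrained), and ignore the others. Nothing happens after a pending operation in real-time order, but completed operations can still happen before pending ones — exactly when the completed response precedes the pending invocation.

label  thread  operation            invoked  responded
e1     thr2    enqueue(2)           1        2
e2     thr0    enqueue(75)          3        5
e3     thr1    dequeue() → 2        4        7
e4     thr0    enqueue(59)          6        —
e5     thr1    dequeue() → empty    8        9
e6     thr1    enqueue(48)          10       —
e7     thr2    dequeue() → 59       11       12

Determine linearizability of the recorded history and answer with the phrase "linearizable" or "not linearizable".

not linearizable

prefix check: 1..8 passes, 1..9 fails once e5's time-9 response joins
every one of the 2 real-time-consistent orders over 4 completed queue ops fails the sequential spec
including or dropping the 1 pending operation (e4) in any combination fails
sample order e1, e2, e3, e5 (pending dropped) stalls at step 4 — e5 dequeue() → empty has no legal effect
sample order e1, e3, e2, e5 (pending dropped) stalls at step 4 — e5 dequeue() → empty has no legal effect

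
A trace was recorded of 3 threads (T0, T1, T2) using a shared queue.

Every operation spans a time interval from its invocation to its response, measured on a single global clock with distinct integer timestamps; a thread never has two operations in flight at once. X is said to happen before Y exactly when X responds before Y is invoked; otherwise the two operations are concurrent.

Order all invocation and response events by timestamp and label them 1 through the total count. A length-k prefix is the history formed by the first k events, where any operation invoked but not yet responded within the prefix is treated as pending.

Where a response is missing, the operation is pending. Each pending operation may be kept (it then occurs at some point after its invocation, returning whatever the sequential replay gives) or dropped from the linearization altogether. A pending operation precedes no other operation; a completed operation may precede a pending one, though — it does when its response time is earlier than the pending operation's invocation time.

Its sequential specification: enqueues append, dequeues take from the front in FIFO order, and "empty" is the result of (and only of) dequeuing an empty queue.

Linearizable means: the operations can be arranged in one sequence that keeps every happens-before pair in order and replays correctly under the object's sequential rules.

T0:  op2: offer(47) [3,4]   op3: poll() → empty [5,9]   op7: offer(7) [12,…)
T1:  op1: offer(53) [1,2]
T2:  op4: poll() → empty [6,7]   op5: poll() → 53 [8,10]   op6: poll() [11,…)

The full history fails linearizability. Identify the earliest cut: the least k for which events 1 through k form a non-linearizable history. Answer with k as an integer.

7

events 1..6 are linearizable, e.g. via op1, op2:
1. op1 offer(53), leaving queue <53>
2. op2 offer(47), leaving queue <53,47>
once event 7 joins (op4's response, time 7), exhaustive search finds no witness
no escape via the 1 pending operation (op3): every completion choice fails
one such order, op1, op2, op4 (pending dropped), breaks at step 3 where op4 poll() → empty is illegal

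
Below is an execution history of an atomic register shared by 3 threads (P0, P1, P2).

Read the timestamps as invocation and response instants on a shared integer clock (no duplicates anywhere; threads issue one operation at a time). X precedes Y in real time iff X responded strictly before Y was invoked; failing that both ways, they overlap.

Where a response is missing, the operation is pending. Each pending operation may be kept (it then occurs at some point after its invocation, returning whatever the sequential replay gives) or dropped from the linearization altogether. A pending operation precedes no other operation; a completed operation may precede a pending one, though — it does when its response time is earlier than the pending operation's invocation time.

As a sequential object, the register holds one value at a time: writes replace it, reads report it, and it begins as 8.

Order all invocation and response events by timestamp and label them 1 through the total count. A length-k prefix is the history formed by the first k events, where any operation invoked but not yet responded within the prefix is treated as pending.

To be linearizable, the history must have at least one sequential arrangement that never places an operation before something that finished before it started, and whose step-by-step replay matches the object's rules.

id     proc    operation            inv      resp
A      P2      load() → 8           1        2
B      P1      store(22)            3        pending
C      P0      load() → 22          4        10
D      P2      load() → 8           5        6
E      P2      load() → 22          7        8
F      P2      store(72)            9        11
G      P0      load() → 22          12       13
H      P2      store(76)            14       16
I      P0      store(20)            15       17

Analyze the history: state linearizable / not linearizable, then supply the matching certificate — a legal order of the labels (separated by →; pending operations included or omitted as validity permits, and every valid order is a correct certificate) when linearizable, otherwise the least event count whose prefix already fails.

not linearizable — minimal violating prefix: 13 events

through event 12 a valid linearization exists; event 13 (G responding at time 13) ends that
the 6 completed operations admit 4 real-time orders; each fails the atomic register replay
every completion of the 1 pending operation (B) was checked; none linearizes
take A, C, D, E, F, G (pending dropped): step 2 already fails, because C load() → 22 cannot occur there
take A, D, C, E, F, G (pending dropped): step 3 already fails, because C load() → 22 cannot occur there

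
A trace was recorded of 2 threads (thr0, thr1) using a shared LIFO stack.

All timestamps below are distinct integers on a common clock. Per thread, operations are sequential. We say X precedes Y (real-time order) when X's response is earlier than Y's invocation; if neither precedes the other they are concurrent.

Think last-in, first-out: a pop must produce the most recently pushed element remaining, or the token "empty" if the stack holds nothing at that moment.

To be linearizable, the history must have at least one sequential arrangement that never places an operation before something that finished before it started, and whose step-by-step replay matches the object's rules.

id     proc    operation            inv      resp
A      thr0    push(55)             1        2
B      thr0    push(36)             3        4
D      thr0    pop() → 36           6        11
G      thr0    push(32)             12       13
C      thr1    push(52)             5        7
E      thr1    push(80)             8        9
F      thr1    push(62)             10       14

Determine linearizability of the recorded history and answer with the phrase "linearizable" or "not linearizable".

linearizable

witness order: A, B, D, C, E, F, G
step 1: A push(55) — stack <55>
step 2: B push(36) — stack <55,36>
step 3: D pop() → 36 — stack <55>
step 4: C push(52) — stack <55,52>
step 5: E push(80) — stack <55,52,80>
step 6: F push(62) — stack <55,52,80,62>
step 7: G push(32) — stack <55,52,80,62,32>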